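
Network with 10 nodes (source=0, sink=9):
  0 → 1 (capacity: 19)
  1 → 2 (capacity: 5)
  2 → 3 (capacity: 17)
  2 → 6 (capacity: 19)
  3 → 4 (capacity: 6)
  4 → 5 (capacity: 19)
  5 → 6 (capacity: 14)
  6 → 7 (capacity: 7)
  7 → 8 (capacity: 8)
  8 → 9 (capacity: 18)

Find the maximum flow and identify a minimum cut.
Max flow = 5, Min cut edges: (1,2)

Maximum flow: 5
Minimum cut: (1,2)
Partition: S = [0, 1], T = [2, 3, 4, 5, 6, 7, 8, 9]

Max-flow min-cut theorem verified: both equal 5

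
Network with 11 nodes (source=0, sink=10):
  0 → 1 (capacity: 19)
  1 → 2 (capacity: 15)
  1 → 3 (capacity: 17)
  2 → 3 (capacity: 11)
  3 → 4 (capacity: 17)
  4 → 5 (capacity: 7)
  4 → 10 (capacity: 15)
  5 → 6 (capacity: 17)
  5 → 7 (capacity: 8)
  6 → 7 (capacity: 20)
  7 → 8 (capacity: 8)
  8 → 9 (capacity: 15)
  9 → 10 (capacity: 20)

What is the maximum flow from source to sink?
Maximum flow = 17

Max flow: 17

Flow assignment:
  0 → 1: 17/19
  1 → 3: 17/17
  3 → 4: 17/17
  4 → 5: 2/7
  4 → 10: 15/15
  5 → 7: 2/8
  7 → 8: 2/8
  8 → 9: 2/15
  9 → 10: 2/20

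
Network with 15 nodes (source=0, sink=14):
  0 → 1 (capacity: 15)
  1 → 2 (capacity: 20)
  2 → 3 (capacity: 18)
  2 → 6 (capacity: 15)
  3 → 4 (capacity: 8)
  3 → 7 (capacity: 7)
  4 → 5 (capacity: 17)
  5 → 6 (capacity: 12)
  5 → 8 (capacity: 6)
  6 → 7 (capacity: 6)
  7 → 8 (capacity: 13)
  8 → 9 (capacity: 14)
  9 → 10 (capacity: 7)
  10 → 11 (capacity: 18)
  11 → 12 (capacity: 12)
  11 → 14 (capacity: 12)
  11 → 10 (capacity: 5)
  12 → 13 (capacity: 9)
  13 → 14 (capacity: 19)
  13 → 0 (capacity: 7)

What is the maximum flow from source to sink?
Maximum flow = 7

Max flow: 7

Flow assignment:
  0 → 1: 7/15
  1 → 2: 7/20
  2 → 3: 6/18
  2 → 6: 1/15
  3 → 4: 6/8
  4 → 5: 6/17
  5 → 8: 6/6
  6 → 7: 1/6
  7 → 8: 1/13
  8 → 9: 7/14
  9 → 10: 7/7
  10 → 11: 7/18
  11 → 14: 7/12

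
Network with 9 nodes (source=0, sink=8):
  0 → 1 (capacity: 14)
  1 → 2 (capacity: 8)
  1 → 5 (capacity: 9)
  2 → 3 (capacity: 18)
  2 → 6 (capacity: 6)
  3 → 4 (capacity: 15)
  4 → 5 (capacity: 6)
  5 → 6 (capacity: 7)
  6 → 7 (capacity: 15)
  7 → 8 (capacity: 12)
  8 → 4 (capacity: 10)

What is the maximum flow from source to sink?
Maximum flow = 12

Max flow: 12

Flow assignment:
  0 → 1: 12/14
  1 → 2: 5/8
  1 → 5: 7/9
  2 → 6: 5/6
  5 → 6: 7/7
  6 → 7: 12/15
  7 → 8: 12/12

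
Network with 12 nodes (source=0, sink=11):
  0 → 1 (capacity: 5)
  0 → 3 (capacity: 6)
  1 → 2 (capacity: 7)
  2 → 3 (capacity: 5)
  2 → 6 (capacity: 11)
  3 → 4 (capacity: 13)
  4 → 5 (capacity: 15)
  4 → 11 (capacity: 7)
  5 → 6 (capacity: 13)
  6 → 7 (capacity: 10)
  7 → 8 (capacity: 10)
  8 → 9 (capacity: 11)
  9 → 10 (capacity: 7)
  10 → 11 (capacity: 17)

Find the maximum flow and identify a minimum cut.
Max flow = 11, Min cut edges: (0,1), (0,3)

Maximum flow: 11
Minimum cut: (0,1), (0,3)
Partition: S = [0], T = [1, 2, 3, 4, 5, 6, 7, 8, 9, 10, 11]

Max-flow min-cut theorem verified: both equal 11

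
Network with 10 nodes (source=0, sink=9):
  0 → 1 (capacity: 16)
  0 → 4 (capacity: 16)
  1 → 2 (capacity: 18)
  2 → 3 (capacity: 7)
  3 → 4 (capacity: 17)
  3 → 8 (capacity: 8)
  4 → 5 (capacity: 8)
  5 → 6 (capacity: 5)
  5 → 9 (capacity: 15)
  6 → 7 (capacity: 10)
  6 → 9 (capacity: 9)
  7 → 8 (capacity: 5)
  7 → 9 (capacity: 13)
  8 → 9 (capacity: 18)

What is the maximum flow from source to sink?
Maximum flow = 15

Max flow: 15

Flow assignment:
  0 → 1: 7/16
  0 → 4: 8/16
  1 → 2: 7/18
  2 → 3: 7/7
  3 → 8: 7/8
  4 → 5: 8/8
  5 → 9: 8/15
  8 → 9: 7/18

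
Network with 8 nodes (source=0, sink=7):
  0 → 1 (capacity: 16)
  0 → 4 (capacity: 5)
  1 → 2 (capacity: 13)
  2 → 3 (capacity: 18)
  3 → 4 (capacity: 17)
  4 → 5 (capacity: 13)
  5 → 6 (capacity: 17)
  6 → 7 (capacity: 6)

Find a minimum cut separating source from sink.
Min cut value = 6, edges: (6,7)

Min cut value: 6
Partition: S = [0, 1, 2, 3, 4, 5, 6], T = [7]
Cut edges: (6,7)

By max-flow min-cut theorem, max flow = min cut = 6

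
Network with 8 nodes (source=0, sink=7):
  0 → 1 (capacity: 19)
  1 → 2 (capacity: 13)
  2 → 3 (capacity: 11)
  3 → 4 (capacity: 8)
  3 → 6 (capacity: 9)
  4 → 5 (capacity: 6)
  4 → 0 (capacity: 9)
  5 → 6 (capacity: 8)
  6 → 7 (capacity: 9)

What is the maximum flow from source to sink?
Maximum flow = 9

Max flow: 9

Flow assignment:
  0 → 1: 11/19
  1 → 2: 11/13
  2 → 3: 11/11
  3 → 4: 2/8
  3 → 6: 9/9
  4 → 0: 2/9
  6 → 7: 9/9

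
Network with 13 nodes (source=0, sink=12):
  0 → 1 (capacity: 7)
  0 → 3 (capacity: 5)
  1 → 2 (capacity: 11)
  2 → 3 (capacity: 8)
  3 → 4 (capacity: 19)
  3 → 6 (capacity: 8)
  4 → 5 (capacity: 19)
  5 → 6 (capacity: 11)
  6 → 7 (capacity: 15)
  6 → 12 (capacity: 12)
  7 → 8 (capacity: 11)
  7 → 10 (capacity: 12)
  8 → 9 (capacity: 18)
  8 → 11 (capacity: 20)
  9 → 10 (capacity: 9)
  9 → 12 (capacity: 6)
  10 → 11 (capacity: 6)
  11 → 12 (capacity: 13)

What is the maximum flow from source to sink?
Maximum flow = 12

Max flow: 12

Flow assignment:
  0 → 1: 7/7
  0 → 3: 5/5
  1 → 2: 7/11
  2 → 3: 7/8
  3 → 4: 4/19
  3 → 6: 8/8
  4 → 5: 4/19
  5 → 6: 4/11
  6 → 12: 12/12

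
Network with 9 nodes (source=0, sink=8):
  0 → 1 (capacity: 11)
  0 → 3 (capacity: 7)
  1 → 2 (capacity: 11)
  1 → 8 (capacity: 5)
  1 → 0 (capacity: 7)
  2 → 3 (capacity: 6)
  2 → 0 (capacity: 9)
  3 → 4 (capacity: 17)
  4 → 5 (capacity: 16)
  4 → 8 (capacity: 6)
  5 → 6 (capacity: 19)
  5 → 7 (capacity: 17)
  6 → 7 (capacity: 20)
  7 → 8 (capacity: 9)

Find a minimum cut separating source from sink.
Min cut value = 18, edges: (0,3), (1,8), (2,3)

Min cut value: 18
Partition: S = [0, 1, 2], T = [3, 4, 5, 6, 7, 8]
Cut edges: (0,3), (1,8), (2,3)

By max-flow min-cut theorem, max flow = min cut = 18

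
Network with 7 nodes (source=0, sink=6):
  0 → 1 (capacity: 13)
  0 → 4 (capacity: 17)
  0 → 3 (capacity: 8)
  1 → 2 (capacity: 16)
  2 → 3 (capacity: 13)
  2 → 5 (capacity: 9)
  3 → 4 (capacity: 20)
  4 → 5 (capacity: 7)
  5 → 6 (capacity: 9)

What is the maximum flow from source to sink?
Maximum flow = 9

Max flow: 9

Flow assignment:
  0 → 1: 9/13
  1 → 2: 9/16
  2 → 5: 9/9
  5 → 6: 9/9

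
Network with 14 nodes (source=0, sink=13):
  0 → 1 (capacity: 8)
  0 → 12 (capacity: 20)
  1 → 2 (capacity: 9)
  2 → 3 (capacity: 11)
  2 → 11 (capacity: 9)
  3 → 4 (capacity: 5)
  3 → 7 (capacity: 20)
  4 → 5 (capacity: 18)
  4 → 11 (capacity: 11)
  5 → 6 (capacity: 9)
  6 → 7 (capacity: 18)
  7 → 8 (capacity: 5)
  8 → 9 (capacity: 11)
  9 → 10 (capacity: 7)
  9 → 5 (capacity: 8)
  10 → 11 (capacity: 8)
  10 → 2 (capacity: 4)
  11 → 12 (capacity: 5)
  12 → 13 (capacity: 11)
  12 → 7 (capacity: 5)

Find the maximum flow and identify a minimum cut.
Max flow = 11, Min cut edges: (12,13)

Maximum flow: 11
Minimum cut: (12,13)
Partition: S = [0, 1, 2, 3, 4, 5, 6, 7, 8, 9, 10, 11, 12], T = [13]

Max-flow min-cut theorem verified: both equal 11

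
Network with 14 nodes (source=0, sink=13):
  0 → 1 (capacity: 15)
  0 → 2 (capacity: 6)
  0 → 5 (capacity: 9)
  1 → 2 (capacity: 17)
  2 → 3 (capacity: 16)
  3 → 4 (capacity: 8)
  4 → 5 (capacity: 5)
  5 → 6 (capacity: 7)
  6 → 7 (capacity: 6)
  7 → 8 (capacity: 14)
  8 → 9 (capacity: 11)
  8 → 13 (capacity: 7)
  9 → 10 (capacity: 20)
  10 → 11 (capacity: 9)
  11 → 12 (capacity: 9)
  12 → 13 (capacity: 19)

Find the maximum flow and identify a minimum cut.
Max flow = 6, Min cut edges: (6,7)

Maximum flow: 6
Minimum cut: (6,7)
Partition: S = [0, 1, 2, 3, 4, 5, 6], T = [7, 8, 9, 10, 11, 12, 13]

Max-flow min-cut theorem verified: both equal 6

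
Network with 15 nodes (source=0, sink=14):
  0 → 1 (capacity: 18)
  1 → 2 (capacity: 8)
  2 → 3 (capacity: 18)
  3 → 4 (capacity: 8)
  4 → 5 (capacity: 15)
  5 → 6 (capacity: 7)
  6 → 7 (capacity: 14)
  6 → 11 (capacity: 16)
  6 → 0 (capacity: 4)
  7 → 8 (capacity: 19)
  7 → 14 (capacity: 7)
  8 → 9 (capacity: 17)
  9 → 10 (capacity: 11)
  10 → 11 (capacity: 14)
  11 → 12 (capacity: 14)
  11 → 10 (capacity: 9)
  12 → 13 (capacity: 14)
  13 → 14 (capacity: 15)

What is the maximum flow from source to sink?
Maximum flow = 7

Max flow: 7

Flow assignment:
  0 → 1: 7/18
  1 → 2: 7/8
  2 → 3: 7/18
  3 → 4: 7/8
  4 → 5: 7/15
  5 → 6: 7/7
  6 → 7: 7/14
  7 → 14: 7/7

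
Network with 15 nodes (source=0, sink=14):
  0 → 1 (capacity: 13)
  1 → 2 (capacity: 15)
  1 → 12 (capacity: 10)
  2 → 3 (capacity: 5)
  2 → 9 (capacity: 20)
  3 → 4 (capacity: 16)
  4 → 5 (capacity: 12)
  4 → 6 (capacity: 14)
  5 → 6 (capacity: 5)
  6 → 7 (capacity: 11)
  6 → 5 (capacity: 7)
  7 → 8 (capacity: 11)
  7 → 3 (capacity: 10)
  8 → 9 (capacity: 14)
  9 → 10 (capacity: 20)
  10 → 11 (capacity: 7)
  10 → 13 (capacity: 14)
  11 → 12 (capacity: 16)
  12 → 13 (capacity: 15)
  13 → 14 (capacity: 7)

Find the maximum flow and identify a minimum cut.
Max flow = 7, Min cut edges: (13,14)

Maximum flow: 7
Minimum cut: (13,14)
Partition: S = [0, 1, 2, 3, 4, 5, 6, 7, 8, 9, 10, 11, 12, 13], T = [14]

Max-flow min-cut theorem verified: both equal 7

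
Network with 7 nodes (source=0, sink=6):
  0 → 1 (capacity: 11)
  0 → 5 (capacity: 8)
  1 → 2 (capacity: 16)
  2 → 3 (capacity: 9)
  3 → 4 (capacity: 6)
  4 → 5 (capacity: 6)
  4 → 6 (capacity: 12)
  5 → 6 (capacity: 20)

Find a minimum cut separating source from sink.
Min cut value = 14, edges: (0,5), (3,4)

Min cut value: 14
Partition: S = [0, 1, 2, 3], T = [4, 5, 6]
Cut edges: (0,5), (3,4)

By max-flow min-cut theorem, max flow = min cut = 14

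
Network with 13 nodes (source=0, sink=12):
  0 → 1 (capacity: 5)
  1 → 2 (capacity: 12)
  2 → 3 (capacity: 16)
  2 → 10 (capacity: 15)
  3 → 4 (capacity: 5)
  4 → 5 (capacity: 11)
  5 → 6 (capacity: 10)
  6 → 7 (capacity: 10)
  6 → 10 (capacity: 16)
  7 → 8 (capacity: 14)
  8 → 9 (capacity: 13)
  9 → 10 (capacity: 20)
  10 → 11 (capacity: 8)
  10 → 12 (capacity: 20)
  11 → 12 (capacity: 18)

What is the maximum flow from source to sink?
Maximum flow = 5

Max flow: 5

Flow assignment:
  0 → 1: 5/5
  1 → 2: 5/12
  2 → 10: 5/15
  10 → 12: 5/20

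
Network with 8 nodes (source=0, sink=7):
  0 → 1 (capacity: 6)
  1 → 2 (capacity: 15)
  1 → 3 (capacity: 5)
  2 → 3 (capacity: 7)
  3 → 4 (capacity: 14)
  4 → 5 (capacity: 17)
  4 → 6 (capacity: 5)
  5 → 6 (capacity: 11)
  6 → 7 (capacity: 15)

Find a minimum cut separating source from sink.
Min cut value = 6, edges: (0,1)

Min cut value: 6
Partition: S = [0], T = [1, 2, 3, 4, 5, 6, 7]
Cut edges: (0,1)

By max-flow min-cut theorem, max flow = min cut = 6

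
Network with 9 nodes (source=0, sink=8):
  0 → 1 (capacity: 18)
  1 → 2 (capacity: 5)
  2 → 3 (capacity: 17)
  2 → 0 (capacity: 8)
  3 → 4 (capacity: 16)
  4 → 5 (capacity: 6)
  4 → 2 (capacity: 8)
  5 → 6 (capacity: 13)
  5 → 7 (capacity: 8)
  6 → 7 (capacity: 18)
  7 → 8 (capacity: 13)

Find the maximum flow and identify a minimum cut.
Max flow = 5, Min cut edges: (1,2)

Maximum flow: 5
Minimum cut: (1,2)
Partition: S = [0, 1], T = [2, 3, 4, 5, 6, 7, 8]

Max-flow min-cut theorem verified: both equal 5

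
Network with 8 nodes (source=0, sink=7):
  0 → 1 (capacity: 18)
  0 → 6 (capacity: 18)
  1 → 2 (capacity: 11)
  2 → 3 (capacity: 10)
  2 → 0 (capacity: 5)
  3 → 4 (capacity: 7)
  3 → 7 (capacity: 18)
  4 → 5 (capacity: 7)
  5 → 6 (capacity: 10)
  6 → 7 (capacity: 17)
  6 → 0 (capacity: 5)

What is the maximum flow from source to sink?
Maximum flow = 27

Max flow: 27

Flow assignment:
  0 → 1: 11/18
  0 → 6: 17/18
  1 → 2: 11/11
  2 → 3: 10/10
  2 → 0: 1/5
  3 → 7: 10/18
  6 → 7: 17/17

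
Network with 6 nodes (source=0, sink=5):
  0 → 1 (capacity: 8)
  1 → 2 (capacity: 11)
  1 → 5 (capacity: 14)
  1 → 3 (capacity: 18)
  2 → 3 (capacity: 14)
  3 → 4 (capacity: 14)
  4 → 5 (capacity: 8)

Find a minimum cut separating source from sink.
Min cut value = 8, edges: (0,1)

Min cut value: 8
Partition: S = [0], T = [1, 2, 3, 4, 5]
Cut edges: (0,1)

By max-flow min-cut theorem, max flow = min cut = 8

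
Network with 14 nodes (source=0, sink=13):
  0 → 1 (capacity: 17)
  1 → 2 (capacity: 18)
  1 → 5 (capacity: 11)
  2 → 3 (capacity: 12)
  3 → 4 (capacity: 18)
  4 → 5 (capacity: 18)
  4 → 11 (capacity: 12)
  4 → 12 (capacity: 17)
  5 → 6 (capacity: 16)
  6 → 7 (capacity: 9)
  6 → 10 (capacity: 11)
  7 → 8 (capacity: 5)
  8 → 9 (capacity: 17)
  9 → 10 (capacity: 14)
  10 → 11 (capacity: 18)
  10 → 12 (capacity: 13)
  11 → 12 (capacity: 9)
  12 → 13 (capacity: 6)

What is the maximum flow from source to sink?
Maximum flow = 6

Max flow: 6

Flow assignment:
  0 → 1: 6/17
  1 → 2: 6/18
  2 → 3: 6/12
  3 → 4: 6/18
  4 → 5: 5/18
  4 → 12: 1/17
  5 → 6: 5/16
  6 → 10: 5/11
  10 → 12: 5/13
  12 → 13: 6/6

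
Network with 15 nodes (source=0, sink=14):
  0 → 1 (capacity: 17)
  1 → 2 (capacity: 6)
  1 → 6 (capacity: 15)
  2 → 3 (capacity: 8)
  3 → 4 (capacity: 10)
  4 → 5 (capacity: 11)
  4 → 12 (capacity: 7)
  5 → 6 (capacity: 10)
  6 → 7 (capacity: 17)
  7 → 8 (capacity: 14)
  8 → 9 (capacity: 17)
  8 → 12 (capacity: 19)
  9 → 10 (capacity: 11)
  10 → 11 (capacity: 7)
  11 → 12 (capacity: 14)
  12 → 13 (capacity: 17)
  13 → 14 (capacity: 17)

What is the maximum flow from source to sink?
Maximum flow = 17

Max flow: 17

Flow assignment:
  0 → 1: 17/17
  1 → 2: 6/6
  1 → 6: 11/15
  2 → 3: 6/8
  3 → 4: 6/10
  4 → 12: 6/7
  6 → 7: 11/17
  7 → 8: 11/14
  8 → 12: 11/19
  12 → 13: 17/17
  13 → 14: 17/17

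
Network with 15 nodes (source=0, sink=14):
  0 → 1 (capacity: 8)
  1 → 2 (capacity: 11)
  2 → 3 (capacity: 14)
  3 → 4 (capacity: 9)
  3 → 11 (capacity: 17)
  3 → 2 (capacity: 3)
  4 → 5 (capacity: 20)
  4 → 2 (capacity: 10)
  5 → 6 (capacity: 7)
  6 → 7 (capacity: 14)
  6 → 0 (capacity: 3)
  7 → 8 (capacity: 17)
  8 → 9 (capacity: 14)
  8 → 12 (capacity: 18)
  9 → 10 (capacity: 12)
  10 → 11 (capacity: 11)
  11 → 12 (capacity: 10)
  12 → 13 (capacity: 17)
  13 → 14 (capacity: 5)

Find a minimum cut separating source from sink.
Min cut value = 5, edges: (13,14)

Min cut value: 5
Partition: S = [0, 1, 2, 3, 4, 5, 6, 7, 8, 9, 10, 11, 12, 13], T = [14]
Cut edges: (13,14)

By max-flow min-cut theorem, max flow = min cut = 5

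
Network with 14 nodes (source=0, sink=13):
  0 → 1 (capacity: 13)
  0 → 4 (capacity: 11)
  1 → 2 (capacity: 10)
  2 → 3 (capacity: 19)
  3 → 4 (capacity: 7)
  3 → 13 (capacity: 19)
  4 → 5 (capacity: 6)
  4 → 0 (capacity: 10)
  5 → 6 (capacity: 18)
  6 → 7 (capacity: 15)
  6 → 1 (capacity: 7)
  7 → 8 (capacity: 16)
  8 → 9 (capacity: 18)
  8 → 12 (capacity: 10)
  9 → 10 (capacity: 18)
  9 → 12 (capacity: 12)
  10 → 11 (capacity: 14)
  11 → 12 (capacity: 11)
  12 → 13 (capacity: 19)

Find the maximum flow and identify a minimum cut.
Max flow = 16, Min cut edges: (1,2), (4,5)

Maximum flow: 16
Minimum cut: (1,2), (4,5)
Partition: S = [0, 1, 4], T = [2, 3, 5, 6, 7, 8, 9, 10, 11, 12, 13]

Max-flow min-cut theorem verified: both equal 16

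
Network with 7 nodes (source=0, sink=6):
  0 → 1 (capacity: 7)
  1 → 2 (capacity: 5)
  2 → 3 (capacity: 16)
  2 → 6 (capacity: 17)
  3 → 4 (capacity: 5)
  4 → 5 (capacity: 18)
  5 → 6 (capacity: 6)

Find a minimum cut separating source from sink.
Min cut value = 5, edges: (1,2)

Min cut value: 5
Partition: S = [0, 1], T = [2, 3, 4, 5, 6]
Cut edges: (1,2)

By max-flow min-cut theorem, max flow = min cut = 5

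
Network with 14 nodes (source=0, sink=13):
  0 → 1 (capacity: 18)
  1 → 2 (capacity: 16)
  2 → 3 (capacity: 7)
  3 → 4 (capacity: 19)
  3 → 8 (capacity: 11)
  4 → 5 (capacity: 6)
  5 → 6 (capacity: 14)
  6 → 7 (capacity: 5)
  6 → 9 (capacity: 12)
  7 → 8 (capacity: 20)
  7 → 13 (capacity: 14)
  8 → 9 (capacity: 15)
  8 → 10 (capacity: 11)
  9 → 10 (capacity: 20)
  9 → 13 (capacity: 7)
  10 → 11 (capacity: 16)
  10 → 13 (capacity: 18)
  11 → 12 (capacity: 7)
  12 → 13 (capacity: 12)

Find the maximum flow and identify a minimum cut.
Max flow = 7, Min cut edges: (2,3)

Maximum flow: 7
Minimum cut: (2,3)
Partition: S = [0, 1, 2], T = [3, 4, 5, 6, 7, 8, 9, 10, 11, 12, 13]

Max-flow min-cut theorem verified: both equal 7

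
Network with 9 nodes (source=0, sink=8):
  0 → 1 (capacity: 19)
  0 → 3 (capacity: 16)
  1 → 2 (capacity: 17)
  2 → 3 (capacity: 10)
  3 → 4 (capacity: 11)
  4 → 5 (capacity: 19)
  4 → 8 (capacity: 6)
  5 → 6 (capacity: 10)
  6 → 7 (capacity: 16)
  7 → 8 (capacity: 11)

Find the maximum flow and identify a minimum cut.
Max flow = 11, Min cut edges: (3,4)

Maximum flow: 11
Minimum cut: (3,4)
Partition: S = [0, 1, 2, 3], T = [4, 5, 6, 7, 8]

Max-flow min-cut theorem verified: both equal 11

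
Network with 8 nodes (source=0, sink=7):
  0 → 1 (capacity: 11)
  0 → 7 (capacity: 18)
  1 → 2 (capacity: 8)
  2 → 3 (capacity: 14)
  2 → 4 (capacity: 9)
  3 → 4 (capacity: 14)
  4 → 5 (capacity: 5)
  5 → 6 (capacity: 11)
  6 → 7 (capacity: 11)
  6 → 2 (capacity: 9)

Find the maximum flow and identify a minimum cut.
Max flow = 23, Min cut edges: (0,7), (4,5)

Maximum flow: 23
Minimum cut: (0,7), (4,5)
Partition: S = [0, 1, 2, 3, 4], T = [5, 6, 7]

Max-flow min-cut theorem verified: both equal 23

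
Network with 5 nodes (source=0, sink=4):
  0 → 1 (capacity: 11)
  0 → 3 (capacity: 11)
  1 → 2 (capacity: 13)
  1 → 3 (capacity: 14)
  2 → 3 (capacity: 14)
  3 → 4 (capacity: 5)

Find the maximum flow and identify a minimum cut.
Max flow = 5, Min cut edges: (3,4)

Maximum flow: 5
Minimum cut: (3,4)
Partition: S = [0, 1, 2, 3], T = [4]

Max-flow min-cut theorem verified: both equal 5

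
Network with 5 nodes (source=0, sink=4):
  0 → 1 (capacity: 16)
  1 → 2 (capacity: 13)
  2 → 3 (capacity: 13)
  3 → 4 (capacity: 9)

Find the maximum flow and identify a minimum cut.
Max flow = 9, Min cut edges: (3,4)

Maximum flow: 9
Minimum cut: (3,4)
Partition: S = [0, 1, 2, 3], T = [4]

Max-flow min-cut theorem verified: both equal 9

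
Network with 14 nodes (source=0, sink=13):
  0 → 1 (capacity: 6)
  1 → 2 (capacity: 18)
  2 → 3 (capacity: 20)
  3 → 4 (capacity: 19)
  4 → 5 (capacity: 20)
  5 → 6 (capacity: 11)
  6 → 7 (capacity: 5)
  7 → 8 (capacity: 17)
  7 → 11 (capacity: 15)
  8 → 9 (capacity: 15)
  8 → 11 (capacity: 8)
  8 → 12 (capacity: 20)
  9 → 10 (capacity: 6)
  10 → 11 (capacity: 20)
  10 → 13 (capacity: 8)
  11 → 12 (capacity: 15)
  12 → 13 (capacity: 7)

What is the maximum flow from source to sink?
Maximum flow = 5

Max flow: 5

Flow assignment:
  0 → 1: 5/6
  1 → 2: 5/18
  2 → 3: 5/20
  3 → 4: 5/19
  4 → 5: 5/20
  5 → 6: 5/11
  6 → 7: 5/5
  7 → 8: 5/17
  8 → 12: 5/20
  12 → 13: 5/7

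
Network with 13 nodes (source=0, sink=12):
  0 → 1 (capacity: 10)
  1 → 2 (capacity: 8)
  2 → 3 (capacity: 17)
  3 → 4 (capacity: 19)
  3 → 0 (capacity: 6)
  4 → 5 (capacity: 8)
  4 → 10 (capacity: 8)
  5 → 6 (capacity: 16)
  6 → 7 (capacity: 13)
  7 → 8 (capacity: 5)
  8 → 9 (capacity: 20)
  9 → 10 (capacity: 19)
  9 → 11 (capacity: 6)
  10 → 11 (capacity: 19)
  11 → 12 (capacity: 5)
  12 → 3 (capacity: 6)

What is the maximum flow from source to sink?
Maximum flow = 5

Max flow: 5

Flow assignment:
  0 → 1: 8/10
  1 → 2: 8/8
  2 → 3: 8/17
  3 → 4: 5/19
  3 → 0: 3/6
  4 → 10: 5/8
  10 → 11: 5/19
  11 → 12: 5/5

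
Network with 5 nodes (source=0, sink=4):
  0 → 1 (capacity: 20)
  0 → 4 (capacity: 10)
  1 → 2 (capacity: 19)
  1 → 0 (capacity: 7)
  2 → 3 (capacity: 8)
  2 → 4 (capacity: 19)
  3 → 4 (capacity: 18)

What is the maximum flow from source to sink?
Maximum flow = 29

Max flow: 29

Flow assignment:
  0 → 1: 19/20
  0 → 4: 10/10
  1 → 2: 19/19
  2 → 4: 19/19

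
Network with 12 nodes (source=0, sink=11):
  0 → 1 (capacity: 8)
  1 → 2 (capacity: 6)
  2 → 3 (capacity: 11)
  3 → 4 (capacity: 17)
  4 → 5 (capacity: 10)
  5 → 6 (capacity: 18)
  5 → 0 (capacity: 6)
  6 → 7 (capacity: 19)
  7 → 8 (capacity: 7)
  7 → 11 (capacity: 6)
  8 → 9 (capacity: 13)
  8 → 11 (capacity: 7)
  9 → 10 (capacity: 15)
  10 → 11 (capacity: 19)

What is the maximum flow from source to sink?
Maximum flow = 6

Max flow: 6

Flow assignment:
  0 → 1: 6/8
  1 → 2: 6/6
  2 → 3: 6/11
  3 → 4: 6/17
  4 → 5: 6/10
  5 → 6: 6/18
  6 → 7: 6/19
  7 → 11: 6/6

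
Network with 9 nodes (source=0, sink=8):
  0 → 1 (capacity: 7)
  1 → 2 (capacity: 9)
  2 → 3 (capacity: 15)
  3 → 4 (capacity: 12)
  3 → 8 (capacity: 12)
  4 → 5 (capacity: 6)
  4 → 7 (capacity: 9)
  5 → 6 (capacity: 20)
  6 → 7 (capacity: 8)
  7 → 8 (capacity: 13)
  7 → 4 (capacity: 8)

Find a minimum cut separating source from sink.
Min cut value = 7, edges: (0,1)

Min cut value: 7
Partition: S = [0], T = [1, 2, 3, 4, 5, 6, 7, 8]
Cut edges: (0,1)

By max-flow min-cut theorem, max flow = min cut = 7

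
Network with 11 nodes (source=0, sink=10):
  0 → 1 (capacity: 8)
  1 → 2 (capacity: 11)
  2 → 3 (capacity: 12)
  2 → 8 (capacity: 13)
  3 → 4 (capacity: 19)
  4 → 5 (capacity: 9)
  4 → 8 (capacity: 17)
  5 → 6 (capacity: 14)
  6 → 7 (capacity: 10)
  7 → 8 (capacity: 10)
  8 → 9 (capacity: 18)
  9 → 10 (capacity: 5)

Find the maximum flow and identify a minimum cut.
Max flow = 5, Min cut edges: (9,10)

Maximum flow: 5
Minimum cut: (9,10)
Partition: S = [0, 1, 2, 3, 4, 5, 6, 7, 8, 9], T = [10]

Max-flow min-cut theorem verified: both equal 5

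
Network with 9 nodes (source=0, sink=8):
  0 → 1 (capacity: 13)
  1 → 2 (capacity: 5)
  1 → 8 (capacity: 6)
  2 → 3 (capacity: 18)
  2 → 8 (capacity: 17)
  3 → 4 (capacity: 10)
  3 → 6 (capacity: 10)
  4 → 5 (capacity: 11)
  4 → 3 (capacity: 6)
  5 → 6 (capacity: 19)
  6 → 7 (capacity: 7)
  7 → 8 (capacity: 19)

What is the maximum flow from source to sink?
Maximum flow = 11

Max flow: 11

Flow assignment:
  0 → 1: 11/13
  1 → 2: 5/5
  1 → 8: 6/6
  2 → 8: 5/17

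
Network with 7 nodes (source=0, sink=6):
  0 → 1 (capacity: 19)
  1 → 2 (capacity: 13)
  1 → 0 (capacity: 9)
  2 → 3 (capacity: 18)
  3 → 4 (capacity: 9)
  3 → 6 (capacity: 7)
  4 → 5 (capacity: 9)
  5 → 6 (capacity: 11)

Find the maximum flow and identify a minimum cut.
Max flow = 13, Min cut edges: (1,2)

Maximum flow: 13
Minimum cut: (1,2)
Partition: S = [0, 1], T = [2, 3, 4, 5, 6]

Max-flow min-cut theorem verified: both equal 13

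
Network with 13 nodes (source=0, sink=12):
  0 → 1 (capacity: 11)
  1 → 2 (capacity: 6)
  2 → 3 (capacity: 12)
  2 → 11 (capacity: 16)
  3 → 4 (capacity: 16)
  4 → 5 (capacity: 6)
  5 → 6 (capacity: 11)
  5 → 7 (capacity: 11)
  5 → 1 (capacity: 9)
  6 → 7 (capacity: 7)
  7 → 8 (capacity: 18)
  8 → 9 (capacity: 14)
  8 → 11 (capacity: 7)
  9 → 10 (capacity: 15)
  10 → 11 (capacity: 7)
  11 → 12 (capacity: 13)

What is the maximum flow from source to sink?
Maximum flow = 6

Max flow: 6

Flow assignment:
  0 → 1: 6/11
  1 → 2: 6/6
  2 → 11: 6/16
  11 → 12: 6/13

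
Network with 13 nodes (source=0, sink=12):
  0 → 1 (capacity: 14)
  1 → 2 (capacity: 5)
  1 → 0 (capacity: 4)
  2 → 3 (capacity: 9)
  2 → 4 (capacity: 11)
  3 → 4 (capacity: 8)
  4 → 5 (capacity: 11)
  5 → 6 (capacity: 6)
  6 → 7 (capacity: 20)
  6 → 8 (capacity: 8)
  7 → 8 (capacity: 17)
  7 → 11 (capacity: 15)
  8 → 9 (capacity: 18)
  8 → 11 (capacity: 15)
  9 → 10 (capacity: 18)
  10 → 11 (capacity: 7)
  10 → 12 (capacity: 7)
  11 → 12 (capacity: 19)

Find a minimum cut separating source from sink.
Min cut value = 5, edges: (1,2)

Min cut value: 5
Partition: S = [0, 1], T = [2, 3, 4, 5, 6, 7, 8, 9, 10, 11, 12]
Cut edges: (1,2)

By max-flow min-cut theorem, max flow = min cut = 5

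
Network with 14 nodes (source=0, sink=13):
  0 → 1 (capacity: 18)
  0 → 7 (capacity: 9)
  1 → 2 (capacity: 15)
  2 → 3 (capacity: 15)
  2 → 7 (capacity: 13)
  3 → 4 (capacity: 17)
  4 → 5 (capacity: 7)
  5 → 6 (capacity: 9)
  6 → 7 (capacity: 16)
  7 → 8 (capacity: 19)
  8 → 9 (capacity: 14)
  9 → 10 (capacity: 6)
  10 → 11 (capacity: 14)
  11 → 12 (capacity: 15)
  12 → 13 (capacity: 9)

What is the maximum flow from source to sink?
Maximum flow = 6

Max flow: 6

Flow assignment:
  0 → 1: 6/18
  1 → 2: 6/15
  2 → 3: 2/15
  2 → 7: 4/13
  3 → 4: 2/17
  4 → 5: 2/7
  5 → 6: 2/9
  6 → 7: 2/16
  7 → 8: 6/19
  8 → 9: 6/14
  9 → 10: 6/6
  10 → 11: 6/14
  11 → 12: 6/15
  12 → 13: 6/9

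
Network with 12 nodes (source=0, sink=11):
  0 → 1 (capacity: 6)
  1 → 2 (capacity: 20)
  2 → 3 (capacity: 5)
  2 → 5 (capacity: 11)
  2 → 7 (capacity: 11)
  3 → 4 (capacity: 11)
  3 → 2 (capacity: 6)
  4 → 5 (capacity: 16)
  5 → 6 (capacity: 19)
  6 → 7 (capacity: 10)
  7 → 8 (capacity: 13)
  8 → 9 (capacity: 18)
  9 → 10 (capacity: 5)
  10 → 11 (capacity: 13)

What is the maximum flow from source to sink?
Maximum flow = 5

Max flow: 5

Flow assignment:
  0 → 1: 5/6
  1 → 2: 5/20
  2 → 7: 5/11
  7 → 8: 5/13
  8 → 9: 5/18
  9 → 10: 5/5
  10 → 11: 5/13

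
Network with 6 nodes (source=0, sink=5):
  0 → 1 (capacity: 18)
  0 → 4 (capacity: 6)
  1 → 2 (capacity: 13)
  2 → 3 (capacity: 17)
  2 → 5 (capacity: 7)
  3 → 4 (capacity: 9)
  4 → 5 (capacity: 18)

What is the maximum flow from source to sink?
Maximum flow = 19

Max flow: 19

Flow assignment:
  0 → 1: 13/18
  0 → 4: 6/6
  1 → 2: 13/13
  2 → 3: 6/17
  2 → 5: 7/7
  3 → 4: 6/9
  4 → 5: 12/18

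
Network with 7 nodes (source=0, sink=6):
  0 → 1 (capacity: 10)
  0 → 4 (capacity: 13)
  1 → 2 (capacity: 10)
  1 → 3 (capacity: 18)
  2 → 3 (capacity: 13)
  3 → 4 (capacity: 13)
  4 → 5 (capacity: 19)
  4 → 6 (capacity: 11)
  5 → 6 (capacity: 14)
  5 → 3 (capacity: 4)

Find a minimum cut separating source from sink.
Min cut value = 23, edges: (0,1), (0,4)

Min cut value: 23
Partition: S = [0], T = [1, 2, 3, 4, 5, 6]
Cut edges: (0,1), (0,4)

By max-flow min-cut theorem, max flow = min cut = 23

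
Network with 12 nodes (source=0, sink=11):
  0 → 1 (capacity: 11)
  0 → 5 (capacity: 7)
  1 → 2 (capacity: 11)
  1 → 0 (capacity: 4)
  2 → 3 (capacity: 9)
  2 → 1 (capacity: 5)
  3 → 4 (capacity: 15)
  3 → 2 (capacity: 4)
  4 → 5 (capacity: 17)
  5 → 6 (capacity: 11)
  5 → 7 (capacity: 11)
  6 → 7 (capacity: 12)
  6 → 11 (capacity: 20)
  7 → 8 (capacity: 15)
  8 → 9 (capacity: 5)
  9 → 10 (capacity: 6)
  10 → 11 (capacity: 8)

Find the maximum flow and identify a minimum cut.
Max flow = 16, Min cut edges: (5,6), (8,9)

Maximum flow: 16
Minimum cut: (5,6), (8,9)
Partition: S = [0, 1, 2, 3, 4, 5, 7, 8], T = [6, 9, 10, 11]

Max-flow min-cut theorem verified: both equal 16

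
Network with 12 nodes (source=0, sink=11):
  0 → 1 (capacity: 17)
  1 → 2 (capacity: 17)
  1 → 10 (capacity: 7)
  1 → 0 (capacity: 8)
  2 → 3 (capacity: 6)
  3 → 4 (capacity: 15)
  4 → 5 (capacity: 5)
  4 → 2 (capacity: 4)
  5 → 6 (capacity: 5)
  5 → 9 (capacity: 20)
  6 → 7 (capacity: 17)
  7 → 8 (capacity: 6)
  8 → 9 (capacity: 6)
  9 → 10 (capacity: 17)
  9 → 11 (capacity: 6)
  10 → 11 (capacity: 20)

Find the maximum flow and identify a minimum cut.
Max flow = 12, Min cut edges: (1,10), (4,5)

Maximum flow: 12
Minimum cut: (1,10), (4,5)
Partition: S = [0, 1, 2, 3, 4], T = [5, 6, 7, 8, 9, 10, 11]

Max-flow min-cut theorem verified: both equal 12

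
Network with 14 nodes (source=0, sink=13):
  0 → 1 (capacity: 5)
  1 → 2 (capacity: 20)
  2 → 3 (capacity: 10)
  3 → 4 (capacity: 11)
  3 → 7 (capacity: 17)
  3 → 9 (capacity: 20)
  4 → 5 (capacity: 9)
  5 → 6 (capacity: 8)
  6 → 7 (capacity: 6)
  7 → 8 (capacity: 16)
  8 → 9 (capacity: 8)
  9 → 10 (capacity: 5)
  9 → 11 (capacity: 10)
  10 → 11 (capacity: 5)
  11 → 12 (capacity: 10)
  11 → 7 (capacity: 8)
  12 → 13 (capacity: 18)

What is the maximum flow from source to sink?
Maximum flow = 5

Max flow: 5

Flow assignment:
  0 → 1: 5/5
  1 → 2: 5/20
  2 → 3: 5/10
  3 → 9: 5/20
  9 → 11: 5/10
  11 → 12: 5/10
  12 → 13: 5/18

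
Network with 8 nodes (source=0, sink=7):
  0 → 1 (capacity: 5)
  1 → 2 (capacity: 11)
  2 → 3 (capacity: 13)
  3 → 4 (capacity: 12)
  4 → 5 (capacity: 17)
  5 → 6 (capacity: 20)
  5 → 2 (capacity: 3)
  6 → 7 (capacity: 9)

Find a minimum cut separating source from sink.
Min cut value = 5, edges: (0,1)

Min cut value: 5
Partition: S = [0], T = [1, 2, 3, 4, 5, 6, 7]
Cut edges: (0,1)

By max-flow min-cut theorem, max flow = min cut = 5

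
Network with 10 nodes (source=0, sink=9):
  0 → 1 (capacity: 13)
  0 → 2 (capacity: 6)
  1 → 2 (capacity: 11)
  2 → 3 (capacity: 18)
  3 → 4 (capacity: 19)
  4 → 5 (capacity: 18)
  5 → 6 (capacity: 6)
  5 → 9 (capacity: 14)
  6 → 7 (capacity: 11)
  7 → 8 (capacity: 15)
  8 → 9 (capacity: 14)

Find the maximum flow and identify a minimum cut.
Max flow = 17, Min cut edges: (0,2), (1,2)

Maximum flow: 17
Minimum cut: (0,2), (1,2)
Partition: S = [0, 1], T = [2, 3, 4, 5, 6, 7, 8, 9]

Max-flow min-cut theorem verified: both equal 17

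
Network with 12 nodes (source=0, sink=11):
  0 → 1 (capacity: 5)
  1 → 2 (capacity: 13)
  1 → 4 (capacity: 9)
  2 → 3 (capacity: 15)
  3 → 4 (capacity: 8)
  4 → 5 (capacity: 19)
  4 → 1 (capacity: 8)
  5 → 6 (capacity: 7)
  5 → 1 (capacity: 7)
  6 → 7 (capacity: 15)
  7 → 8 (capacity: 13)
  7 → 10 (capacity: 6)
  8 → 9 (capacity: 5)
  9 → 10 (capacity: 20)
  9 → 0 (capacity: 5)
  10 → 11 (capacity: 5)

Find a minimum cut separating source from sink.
Min cut value = 5, edges: (10,11)

Min cut value: 5
Partition: S = [0, 1, 2, 3, 4, 5, 6, 7, 8, 9, 10], T = [11]
Cut edges: (10,11)

By max-flow min-cut theorem, max flow = min cut = 5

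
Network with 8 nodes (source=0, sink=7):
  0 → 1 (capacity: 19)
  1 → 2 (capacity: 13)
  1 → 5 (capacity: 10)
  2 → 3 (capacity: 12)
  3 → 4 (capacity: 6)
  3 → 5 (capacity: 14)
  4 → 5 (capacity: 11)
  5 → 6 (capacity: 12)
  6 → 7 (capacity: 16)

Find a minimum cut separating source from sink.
Min cut value = 12, edges: (5,6)

Min cut value: 12
Partition: S = [0, 1, 2, 3, 4, 5], T = [6, 7]
Cut edges: (5,6)

By max-flow min-cut theorem, max flow = min cut = 12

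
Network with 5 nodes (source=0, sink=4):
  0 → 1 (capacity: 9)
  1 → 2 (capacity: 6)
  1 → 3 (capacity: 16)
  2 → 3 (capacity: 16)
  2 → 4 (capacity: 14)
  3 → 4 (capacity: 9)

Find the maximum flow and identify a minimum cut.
Max flow = 9, Min cut edges: (0,1)

Maximum flow: 9
Minimum cut: (0,1)
Partition: S = [0], T = [1, 2, 3, 4]

Max-flow min-cut theorem verified: both equal 9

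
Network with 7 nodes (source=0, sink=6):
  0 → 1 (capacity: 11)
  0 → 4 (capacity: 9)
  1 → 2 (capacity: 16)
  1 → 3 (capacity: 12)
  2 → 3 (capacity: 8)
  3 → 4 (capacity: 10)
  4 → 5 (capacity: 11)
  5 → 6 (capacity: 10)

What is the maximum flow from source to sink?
Maximum flow = 10

Max flow: 10

Flow assignment:
  0 → 1: 10/11
  1 → 3: 10/12
  3 → 4: 10/10
  4 → 5: 10/11
  5 → 6: 10/10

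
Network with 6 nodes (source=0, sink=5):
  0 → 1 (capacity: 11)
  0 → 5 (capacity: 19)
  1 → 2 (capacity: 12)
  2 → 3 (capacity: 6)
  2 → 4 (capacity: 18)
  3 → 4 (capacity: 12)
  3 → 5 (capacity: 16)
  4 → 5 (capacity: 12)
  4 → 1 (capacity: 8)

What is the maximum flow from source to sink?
Maximum flow = 30

Max flow: 30

Flow assignment:
  0 → 1: 11/11
  0 → 5: 19/19
  1 → 2: 11/12
  2 → 3: 6/6
  2 → 4: 5/18
  3 → 5: 6/16
  4 → 5: 5/12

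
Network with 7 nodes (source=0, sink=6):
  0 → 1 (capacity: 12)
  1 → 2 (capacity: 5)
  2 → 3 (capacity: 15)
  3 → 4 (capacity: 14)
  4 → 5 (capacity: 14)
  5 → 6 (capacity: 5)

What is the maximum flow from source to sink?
Maximum flow = 5

Max flow: 5

Flow assignment:
  0 → 1: 5/12
  1 → 2: 5/5
  2 → 3: 5/15
  3 → 4: 5/14
  4 → 5: 5/14
  5 → 6: 5/5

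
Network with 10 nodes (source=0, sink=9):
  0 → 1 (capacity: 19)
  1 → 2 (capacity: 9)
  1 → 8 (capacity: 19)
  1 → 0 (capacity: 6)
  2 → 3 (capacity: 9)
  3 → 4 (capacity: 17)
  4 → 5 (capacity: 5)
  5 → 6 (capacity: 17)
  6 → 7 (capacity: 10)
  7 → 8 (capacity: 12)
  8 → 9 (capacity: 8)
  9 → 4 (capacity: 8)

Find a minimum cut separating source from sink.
Min cut value = 8, edges: (8,9)

Min cut value: 8
Partition: S = [0, 1, 2, 3, 4, 5, 6, 7, 8], T = [9]
Cut edges: (8,9)

By max-flow min-cut theorem, max flow = min cut = 8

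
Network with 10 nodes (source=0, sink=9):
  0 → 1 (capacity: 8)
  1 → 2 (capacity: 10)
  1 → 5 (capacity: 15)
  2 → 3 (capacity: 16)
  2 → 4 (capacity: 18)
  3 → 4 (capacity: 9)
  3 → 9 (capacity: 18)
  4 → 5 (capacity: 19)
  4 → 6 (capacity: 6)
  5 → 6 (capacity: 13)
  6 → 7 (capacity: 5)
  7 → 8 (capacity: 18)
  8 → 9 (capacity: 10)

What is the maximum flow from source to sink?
Maximum flow = 8

Max flow: 8

Flow assignment:
  0 → 1: 8/8
  1 → 2: 8/10
  2 → 3: 8/16
  3 → 9: 8/18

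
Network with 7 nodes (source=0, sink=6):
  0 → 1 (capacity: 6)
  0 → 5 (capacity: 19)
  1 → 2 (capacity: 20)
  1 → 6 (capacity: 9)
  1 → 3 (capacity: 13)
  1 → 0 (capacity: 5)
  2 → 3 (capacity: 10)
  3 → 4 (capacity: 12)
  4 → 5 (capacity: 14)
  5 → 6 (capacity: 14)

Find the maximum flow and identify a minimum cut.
Max flow = 20, Min cut edges: (0,1), (5,6)

Maximum flow: 20
Minimum cut: (0,1), (5,6)
Partition: S = [0, 2, 3, 4, 5], T = [1, 6]

Max-flow min-cut theorem verified: both equal 20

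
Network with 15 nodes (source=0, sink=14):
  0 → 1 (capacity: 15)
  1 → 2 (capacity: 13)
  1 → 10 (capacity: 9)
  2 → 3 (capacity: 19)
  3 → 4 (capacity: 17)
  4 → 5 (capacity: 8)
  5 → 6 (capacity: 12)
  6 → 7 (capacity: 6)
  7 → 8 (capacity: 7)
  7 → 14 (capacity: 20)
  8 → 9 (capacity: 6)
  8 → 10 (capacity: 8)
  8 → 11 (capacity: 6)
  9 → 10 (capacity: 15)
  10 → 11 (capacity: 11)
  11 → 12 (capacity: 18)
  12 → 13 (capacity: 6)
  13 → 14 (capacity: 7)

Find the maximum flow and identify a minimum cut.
Max flow = 12, Min cut edges: (6,7), (12,13)

Maximum flow: 12
Minimum cut: (6,7), (12,13)
Partition: S = [0, 1, 2, 3, 4, 5, 6, 8, 9, 10, 11, 12], T = [7, 13, 14]

Max-flow min-cut theorem verified: both equal 12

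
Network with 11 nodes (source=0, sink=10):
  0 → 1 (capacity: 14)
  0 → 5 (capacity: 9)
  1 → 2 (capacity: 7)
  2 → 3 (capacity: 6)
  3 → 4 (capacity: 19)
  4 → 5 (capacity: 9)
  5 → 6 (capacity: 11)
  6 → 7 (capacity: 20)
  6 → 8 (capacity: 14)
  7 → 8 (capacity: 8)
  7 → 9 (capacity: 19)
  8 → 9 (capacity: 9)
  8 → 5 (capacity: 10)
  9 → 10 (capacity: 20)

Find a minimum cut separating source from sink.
Min cut value = 11, edges: (5,6)

Min cut value: 11
Partition: S = [0, 1, 2, 3, 4, 5], T = [6, 7, 8, 9, 10]
Cut edges: (5,6)

By max-flow min-cut theorem, max flow = min cut = 11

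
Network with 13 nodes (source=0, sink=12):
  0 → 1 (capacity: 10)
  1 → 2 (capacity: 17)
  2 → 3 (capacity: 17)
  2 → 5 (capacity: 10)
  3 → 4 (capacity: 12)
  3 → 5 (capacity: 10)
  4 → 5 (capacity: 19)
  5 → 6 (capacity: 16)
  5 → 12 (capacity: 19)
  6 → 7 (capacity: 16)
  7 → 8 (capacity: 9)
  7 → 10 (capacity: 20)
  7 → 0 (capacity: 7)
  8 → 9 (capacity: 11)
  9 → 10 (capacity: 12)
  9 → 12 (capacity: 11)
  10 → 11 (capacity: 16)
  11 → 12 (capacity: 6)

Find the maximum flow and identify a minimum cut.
Max flow = 10, Min cut edges: (0,1)

Maximum flow: 10
Minimum cut: (0,1)
Partition: S = [0], T = [1, 2, 3, 4, 5, 6, 7, 8, 9, 10, 11, 12]

Max-flow min-cut theorem verified: both equal 10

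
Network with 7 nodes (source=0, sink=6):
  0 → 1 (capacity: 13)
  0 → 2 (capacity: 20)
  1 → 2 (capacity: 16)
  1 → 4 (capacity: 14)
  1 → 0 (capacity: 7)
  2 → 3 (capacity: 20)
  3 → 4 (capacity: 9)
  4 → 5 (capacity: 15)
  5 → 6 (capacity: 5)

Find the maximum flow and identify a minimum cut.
Max flow = 5, Min cut edges: (5,6)

Maximum flow: 5
Minimum cut: (5,6)
Partition: S = [0, 1, 2, 3, 4, 5], T = [6]

Max-flow min-cut theorem verified: both equal 5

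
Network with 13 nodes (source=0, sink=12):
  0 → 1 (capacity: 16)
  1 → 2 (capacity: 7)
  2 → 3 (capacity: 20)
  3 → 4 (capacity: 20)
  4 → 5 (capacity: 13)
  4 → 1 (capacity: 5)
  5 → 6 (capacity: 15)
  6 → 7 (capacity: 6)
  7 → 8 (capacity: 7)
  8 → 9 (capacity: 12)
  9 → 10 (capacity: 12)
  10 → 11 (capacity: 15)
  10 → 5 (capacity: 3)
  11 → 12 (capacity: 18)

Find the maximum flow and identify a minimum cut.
Max flow = 6, Min cut edges: (6,7)

Maximum flow: 6
Minimum cut: (6,7)
Partition: S = [0, 1, 2, 3, 4, 5, 6], T = [7, 8, 9, 10, 11, 12]

Max-flow min-cut theorem verified: both equal 6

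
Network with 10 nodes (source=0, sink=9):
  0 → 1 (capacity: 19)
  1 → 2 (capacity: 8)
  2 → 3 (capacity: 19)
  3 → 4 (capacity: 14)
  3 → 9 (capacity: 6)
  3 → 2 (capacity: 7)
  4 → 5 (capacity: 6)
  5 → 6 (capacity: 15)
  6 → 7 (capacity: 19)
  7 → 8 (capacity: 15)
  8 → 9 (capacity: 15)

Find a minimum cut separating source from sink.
Min cut value = 8, edges: (1,2)

Min cut value: 8
Partition: S = [0, 1], T = [2, 3, 4, 5, 6, 7, 8, 9]
Cut edges: (1,2)

By max-flow min-cut theorem, max flow = min cut = 8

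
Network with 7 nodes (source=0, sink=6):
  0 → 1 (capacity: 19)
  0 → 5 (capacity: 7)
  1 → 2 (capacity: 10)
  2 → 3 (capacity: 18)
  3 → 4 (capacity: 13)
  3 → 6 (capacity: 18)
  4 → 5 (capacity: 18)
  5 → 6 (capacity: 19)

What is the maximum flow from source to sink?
Maximum flow = 17

Max flow: 17

Flow assignment:
  0 → 1: 10/19
  0 → 5: 7/7
  1 → 2: 10/10
  2 → 3: 10/18
  3 → 6: 10/18
  5 → 6: 7/19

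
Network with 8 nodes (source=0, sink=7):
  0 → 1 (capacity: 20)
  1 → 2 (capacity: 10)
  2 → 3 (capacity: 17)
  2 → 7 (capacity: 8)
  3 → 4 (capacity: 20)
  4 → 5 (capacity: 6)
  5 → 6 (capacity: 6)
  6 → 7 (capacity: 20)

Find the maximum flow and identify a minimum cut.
Max flow = 10, Min cut edges: (1,2)

Maximum flow: 10
Minimum cut: (1,2)
Partition: S = [0, 1], T = [2, 3, 4, 5, 6, 7]

Max-flow min-cut theorem verified: both equal 10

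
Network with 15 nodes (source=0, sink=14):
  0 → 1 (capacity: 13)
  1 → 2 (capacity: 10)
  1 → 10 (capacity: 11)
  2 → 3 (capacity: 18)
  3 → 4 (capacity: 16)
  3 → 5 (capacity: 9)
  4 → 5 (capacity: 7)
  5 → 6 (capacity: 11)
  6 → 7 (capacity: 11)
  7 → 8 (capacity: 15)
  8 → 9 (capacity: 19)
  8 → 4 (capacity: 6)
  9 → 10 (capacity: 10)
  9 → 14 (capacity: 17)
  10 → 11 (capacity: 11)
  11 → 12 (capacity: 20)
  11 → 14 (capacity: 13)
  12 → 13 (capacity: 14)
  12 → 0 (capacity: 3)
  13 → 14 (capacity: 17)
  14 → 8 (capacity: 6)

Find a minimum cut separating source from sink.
Min cut value = 13, edges: (0,1)

Min cut value: 13
Partition: S = [0], T = [1, 2, 3, 4, 5, 6, 7, 8, 9, 10, 11, 12, 13, 14]
Cut edges: (0,1)

By max-flow min-cut theorem, max flow = min cut = 13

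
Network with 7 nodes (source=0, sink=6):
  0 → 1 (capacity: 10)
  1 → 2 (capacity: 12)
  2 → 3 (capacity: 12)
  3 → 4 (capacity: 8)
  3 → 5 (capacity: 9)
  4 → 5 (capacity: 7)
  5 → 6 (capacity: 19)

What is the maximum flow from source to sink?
Maximum flow = 10

Max flow: 10

Flow assignment:
  0 → 1: 10/10
  1 → 2: 10/12
  2 → 3: 10/12
  3 → 4: 1/8
  3 → 5: 9/9
  4 → 5: 1/7
  5 → 6: 10/19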